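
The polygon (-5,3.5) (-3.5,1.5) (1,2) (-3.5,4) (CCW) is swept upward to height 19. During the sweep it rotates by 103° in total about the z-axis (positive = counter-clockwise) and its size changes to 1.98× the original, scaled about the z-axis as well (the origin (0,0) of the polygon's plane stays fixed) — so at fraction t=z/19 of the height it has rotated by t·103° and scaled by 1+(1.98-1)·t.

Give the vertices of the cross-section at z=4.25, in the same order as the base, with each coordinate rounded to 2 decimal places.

t = z/height = 4.25/19 = 0.223684
s = 1 + (scale-1)·z/height = 1 + (1.98-1)·4.25/19 = 1.219211
θ = twist·z/height = 103°·4.25/19 = 23.0395° = 0.402115 rad
cos θ = 0.920235, sin θ = 0.391365 (intermediates below are computed at full precision and shown rounded to 5 d.p.)
v1: (-5,3.5) → rotate → (-5.97096,1.26400) → ×s → (-7.27985,1.54108) → (-7.28,1.54)
v2: (-3.5,1.5) → rotate → (-3.80787,0.01057) → ×s → (-4.64260,0.01289) → (-4.64,0.01)
v3: (1,2) → rotate → (0.13751,2.23184) → ×s → (0.16765,2.72108) → (0.17,2.72)
v4: (-3.5,4) → rotate → (-4.78628,2.31116) → ×s → (-5.83549,2.81779) → (-5.84,2.82)

Cross-section at z=4.25: (-7.28,1.54) (-4.64,0.01) (0.17,2.72) (-5.84,2.82)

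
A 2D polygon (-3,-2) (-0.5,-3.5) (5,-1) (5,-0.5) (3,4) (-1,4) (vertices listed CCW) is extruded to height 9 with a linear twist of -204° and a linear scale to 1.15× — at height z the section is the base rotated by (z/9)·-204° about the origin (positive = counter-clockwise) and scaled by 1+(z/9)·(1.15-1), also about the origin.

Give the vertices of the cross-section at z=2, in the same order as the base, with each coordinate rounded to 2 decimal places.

Cross-section at z=2: (-3.65,0.75) (-2.94,-2.17) (2.90,-4.40) (3.26,-4.04) (5.12,0.70) (2.21,3.64)

t = z/height = 2/9 = 0.222222
s = 1 + (scale-1)·z/height = 1 + (1.15-1)·2/9 = 1.033333
θ = twist·z/height = -204°·2/9 = -45.3333° = -0.791216 rad
cos θ = 0.702981, sin θ = -0.711209 (intermediates below are computed at full precision and shown rounded to 5 d.p.)
v1: (-3,-2) → rotate → (-3.53136,0.72766) → ×s → (-3.64907,0.75192) → (-3.65,0.75)
v2: (-0.5,-3.5) → rotate → (-2.84072,-2.10483) → ×s → (-2.93541,-2.17499) → (-2.94,-2.17)
v3: (5,-1) → rotate → (2.80370,-4.25902) → ×s → (2.89715,-4.40099) → (2.90,-4.40)
v4: (5,-0.5) → rotate → (3.15930,-3.90753) → ×s → (3.26461,-4.03778) → (3.26,-4.04)
v5: (3,4) → rotate → (4.95378,0.67830) → ×s → (5.11890,0.70091) → (5.12,0.70)
v6: (-1,4) → rotate → (2.14185,3.52313) → ×s → (2.21325,3.64057) → (2.21,3.64)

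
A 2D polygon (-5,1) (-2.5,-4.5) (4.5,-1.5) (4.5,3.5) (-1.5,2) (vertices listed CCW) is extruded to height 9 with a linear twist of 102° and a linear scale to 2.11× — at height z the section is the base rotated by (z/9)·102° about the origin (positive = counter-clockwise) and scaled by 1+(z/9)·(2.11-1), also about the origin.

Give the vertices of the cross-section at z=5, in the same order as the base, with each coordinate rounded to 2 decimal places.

Cross-section at z=5: (-5.79,-5.87) (3.86,-7.37) (6.02,4.75) (-0.73,9.19) (-4.03,-0.25)

t = z/height = 5/9 = 0.555556
s = 1 + (scale-1)·z/height = 1 + (2.11-1)·5/9 = 1.616667
θ = twist·z/height = 102°·5/9 = 56.6667° = 0.989020 rad
cos θ = 0.549509, sin θ = 0.835488 (intermediates below are computed at full precision and shown rounded to 5 d.p.)
v1: (-5,1) → rotate → (-3.58303,-3.62793) → ×s → (-5.79257,-5.86515) → (-5.79,-5.87)
v2: (-2.5,-4.5) → rotate → (2.38592,-4.56151) → ×s → (3.85724,-7.37444) → (3.86,-7.37)
v3: (4.5,-1.5) → rotate → (3.72602,2.93543) → ×s → (6.02374,4.74561) → (6.02,4.75)
v4: (4.5,3.5) → rotate → (-0.45142,5.68298) → ×s → (-0.72979,9.18748) → (-0.73,9.19)
v5: (-1.5,2) → rotate → (-2.49524,-0.15421) → ×s → (-4.03397,-0.24931) → (-4.03,-0.25)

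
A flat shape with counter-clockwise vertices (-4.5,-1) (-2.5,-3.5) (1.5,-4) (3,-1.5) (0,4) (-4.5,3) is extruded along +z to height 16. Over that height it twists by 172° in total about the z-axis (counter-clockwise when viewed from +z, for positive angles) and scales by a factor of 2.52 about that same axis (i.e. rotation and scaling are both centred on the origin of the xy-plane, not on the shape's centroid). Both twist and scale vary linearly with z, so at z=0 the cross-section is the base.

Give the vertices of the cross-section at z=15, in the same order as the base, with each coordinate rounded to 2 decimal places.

t = z/height = 15/16 = 0.9375
s = 1 + (scale-1)·z/height = 1 + (2.52-1)·15/16 = 2.425000
θ = twist·z/height = 172°·15/16 = 161.2500° = 2.814343 rad
cos θ = -0.946930, sin θ = 0.321439 (intermediates below are computed at full precision and shown rounded to 5 d.p.)
v1: (-4.5,-1) → rotate → (4.58263,-0.49955) → ×s → (11.11287,-1.21140) → (11.11,-1.21)
v2: (-2.5,-3.5) → rotate → (3.49236,2.51066) → ×s → (8.46898,6.08834) → (8.47,6.09)
v3: (1.5,-4) → rotate → (-0.13464,4.26988) → ×s → (-0.32650,10.35446) → (-0.33,10.35)
v4: (3,-1.5) → rotate → (-2.35863,2.38471) → ×s → (-5.71968,5.78293) → (-5.72,5.78)
v5: (0,4) → rotate → (-1.28576,-3.78772) → ×s → (-3.11796,-9.18522) → (-3.12,-9.19)
v6: (-4.5,3) → rotate → (3.29687,-4.28727) → ×s → (7.99490,-10.39662) → (7.99,-10.40)

Cross-section at z=15: (11.11,-1.21) (8.47,6.09) (-0.33,10.35) (-5.72,5.78) (-3.12,-9.19) (7.99,-10.40)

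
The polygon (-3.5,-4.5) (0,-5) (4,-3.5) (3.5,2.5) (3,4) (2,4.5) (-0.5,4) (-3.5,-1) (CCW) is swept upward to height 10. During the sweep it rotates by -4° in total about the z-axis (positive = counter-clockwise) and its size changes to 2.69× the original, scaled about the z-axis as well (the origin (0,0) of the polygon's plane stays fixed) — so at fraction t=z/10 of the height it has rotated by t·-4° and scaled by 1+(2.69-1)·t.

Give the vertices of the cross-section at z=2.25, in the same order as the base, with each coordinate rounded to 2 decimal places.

t = z/height = 2.25/10 = 0.225
s = 1 + (scale-1)·z/height = 1 + (2.69-1)·2.25/10 = 1.380250
θ = twist·z/height = -4°·2.25/10 = -0.9000° = -0.015708 rad
cos θ = 0.999877, sin θ = -0.015707 (intermediates below are computed at full precision and shown rounded to 5 d.p.)
v1: (-3.5,-4.5) → rotate → (-3.57025,-4.44447) → ×s → (-4.92784,-6.13448) → (-4.93,-6.13)
v2: (0,-5) → rotate → (-0.07854,-4.99938) → ×s → (-0.10840,-6.90040) → (-0.11,-6.90)
v3: (4,-3.5) → rotate → (3.94453,-3.56240) → ×s → (5.44444,-4.91700) → (5.44,-4.92)
v4: (3.5,2.5) → rotate → (3.53884,2.44472) → ×s → (4.88448,3.37432) → (4.88,3.37)
v5: (3,4) → rotate → (3.06246,3.95238) → ×s → (4.22696,5.45528) → (4.23,5.46)
v6: (2,4.5) → rotate → (2.07044,4.46803) → ×s → (2.85772,6.16700) → (2.86,6.17)
v7: (-0.5,4) → rotate → (-0.43711,4.00736) → ×s → (-0.60332,5.53116) → (-0.60,5.53)
v8: (-3.5,-1) → rotate → (-3.51528,-0.94490) → ×s → (-4.85196,-1.30420) → (-4.85,-1.30)

Cross-section at z=2.25: (-4.93,-6.13) (-0.11,-6.90) (5.44,-4.92) (4.88,3.37) (4.23,5.46) (2.86,6.17) (-0.60,5.53) (-4.85,-1.30)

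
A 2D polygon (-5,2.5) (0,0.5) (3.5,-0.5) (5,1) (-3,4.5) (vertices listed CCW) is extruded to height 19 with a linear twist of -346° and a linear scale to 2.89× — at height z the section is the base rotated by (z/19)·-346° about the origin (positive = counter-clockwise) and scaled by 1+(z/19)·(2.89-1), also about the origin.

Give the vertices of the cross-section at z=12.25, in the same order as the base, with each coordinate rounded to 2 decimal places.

t = z/height = 12.25/19 = 0.644737
s = 1 + (scale-1)·z/height = 1 + (2.89-1)·12.25/19 = 2.218553
θ = twist·z/height = -346°·12.25/19 = -223.0789° = -3.893462 rad
cos θ = -0.730413, sin θ = 0.683005 (intermediates below are computed at full precision and shown rounded to 5 d.p.)
v1: (-5,2.5) → rotate → (1.94455,-5.24106) → ×s → (4.31409,-11.62757) → (4.31,-11.63)
v2: (0,0.5) → rotate → (-0.34150,-0.36521) → ×s → (-0.75764,-0.81023) → (-0.76,-0.81)
v3: (3.5,-0.5) → rotate → (-2.21494,2.75573) → ×s → (-4.91397,6.11372) → (-4.91,6.11)
v4: (5,1) → rotate → (-4.33507,2.68461) → ×s → (-9.61759,5.95596) → (-9.62,5.96)
v5: (-3,4.5) → rotate → (-0.88228,-5.33588) → ×s → (-1.95739,-11.83792) → (-1.96,-11.84)

Cross-section at z=12.25: (4.31,-11.63) (-0.76,-0.81) (-4.91,6.11) (-9.62,5.96) (-1.96,-11.84)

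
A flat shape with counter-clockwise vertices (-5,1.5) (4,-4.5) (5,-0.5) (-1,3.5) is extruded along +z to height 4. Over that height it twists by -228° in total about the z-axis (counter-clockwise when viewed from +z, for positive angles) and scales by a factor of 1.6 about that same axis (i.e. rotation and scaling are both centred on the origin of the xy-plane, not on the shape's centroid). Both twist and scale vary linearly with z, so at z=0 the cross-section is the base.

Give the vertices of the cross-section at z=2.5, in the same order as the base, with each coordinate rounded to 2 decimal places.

Cross-section at z=2.5: (6.71,2.55) (-8.13,1.56) (-5.87,-3.64) (4.02,-2.98)

t = z/height = 2.5/4 = 0.625
s = 1 + (scale-1)·z/height = 1 + (1.6-1)·2.5/4 = 1.375000
θ = twist·z/height = -228°·2.5/4 = -142.5000° = -2.487094 rad
cos θ = -0.793353, sin θ = -0.608761 (intermediates below are computed at full precision and shown rounded to 5 d.p.)
v1: (-5,1.5) → rotate → (4.87991,1.85378) → ×s → (6.70987,2.54894) → (6.71,2.55)
v2: (4,-4.5) → rotate → (-5.91284,1.13504) → ×s → (-8.13015,1.56069) → (-8.13,1.56)
v3: (5,-0.5) → rotate → (-4.27115,-2.64713) → ×s → (-5.87283,-3.63980) → (-5.87,-3.64)
v4: (-1,3.5) → rotate → (2.92402,-2.16798) → ×s → (4.02053,-2.98097) → (4.02,-2.98)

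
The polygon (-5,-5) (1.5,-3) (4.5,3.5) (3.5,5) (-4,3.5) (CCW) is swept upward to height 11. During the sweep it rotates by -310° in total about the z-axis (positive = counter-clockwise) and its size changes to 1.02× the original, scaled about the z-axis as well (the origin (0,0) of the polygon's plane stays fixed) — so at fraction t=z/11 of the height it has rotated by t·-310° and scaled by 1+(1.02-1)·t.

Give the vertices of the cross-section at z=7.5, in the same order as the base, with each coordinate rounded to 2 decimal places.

Cross-section at z=7.5: (6.97,1.69) (0.28,3.39) (-5.74,-0.66) (-5.67,-2.48) (1.62,-5.14)

t = z/height = 7.5/11 = 0.681818
s = 1 + (scale-1)·z/height = 1 + (1.02-1)·7.5/11 = 1.013636
θ = twist·z/height = -310°·7.5/11 = -211.3636° = -3.688991 rad
cos θ = -0.853881, sin θ = 0.520468 (intermediates below are computed at full precision and shown rounded to 5 d.p.)
v1: (-5,-5) → rotate → (6.87175,1.66707) → ×s → (6.96545,1.68980) → (6.97,1.69)
v2: (1.5,-3) → rotate → (0.28058,3.34235) → ×s → (0.28441,3.38792) → (0.28,3.39)
v3: (4.5,3.5) → rotate → (-5.66410,-0.64648) → ×s → (-5.74134,-0.65530) → (-5.74,-0.66)
v4: (3.5,5) → rotate → (-5.59092,-2.44777) → ×s → (-5.66716,-2.48115) → (-5.67,-2.48)
v5: (-4,3.5) → rotate → (1.59389,-5.07046) → ×s → (1.61562,-5.13960) → (1.62,-5.14)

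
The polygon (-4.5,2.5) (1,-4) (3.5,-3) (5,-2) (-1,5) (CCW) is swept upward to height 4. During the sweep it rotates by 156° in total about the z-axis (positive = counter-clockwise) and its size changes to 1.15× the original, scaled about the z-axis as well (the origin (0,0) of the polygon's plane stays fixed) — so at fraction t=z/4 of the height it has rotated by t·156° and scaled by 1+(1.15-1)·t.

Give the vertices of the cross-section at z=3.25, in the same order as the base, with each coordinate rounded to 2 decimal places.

Cross-section at z=3.25: (0.77,-5.72) (2.92,3.58) (0.35,5.16) (-1.56,5.84) (-3.82,-4.26)

t = z/height = 3.25/4 = 0.8125
s = 1 + (scale-1)·z/height = 1 + (1.15-1)·3.25/4 = 1.121875
θ = twist·z/height = 156°·3.25/4 = 126.7500° = 2.212205 rad
cos θ = -0.598325, sin θ = 0.801254 (intermediates below are computed at full precision and shown rounded to 5 d.p.)
v1: (-4.5,2.5) → rotate → (0.68933,-5.10145) → ×s → (0.77334,-5.72319) → (0.77,-5.72)
v2: (1,-4) → rotate → (2.60669,3.19455) → ×s → (2.92438,3.58389) → (2.92,3.58)
v3: (3.5,-3) → rotate → (0.30963,4.59936) → ×s → (0.34736,5.15991) → (0.35,5.16)
v4: (5,-2) → rotate → (-1.38912,5.20292) → ×s → (-1.55841,5.83702) → (-1.56,5.84)
v5: (-1,5) → rotate → (-3.40794,-3.79288) → ×s → (-3.82329,-4.25513) → (-3.82,-4.26)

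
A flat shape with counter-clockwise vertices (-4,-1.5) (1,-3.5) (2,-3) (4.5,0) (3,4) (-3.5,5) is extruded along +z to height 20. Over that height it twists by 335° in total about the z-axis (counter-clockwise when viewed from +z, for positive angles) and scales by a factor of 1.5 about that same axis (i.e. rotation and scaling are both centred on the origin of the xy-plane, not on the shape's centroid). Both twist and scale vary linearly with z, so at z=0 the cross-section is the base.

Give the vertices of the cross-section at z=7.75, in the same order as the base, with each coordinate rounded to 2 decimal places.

t = z/height = 7.75/20 = 0.3875
s = 1 + (scale-1)·z/height = 1 + (1.5-1)·7.75/20 = 1.193750
θ = twist·z/height = 335°·7.75/20 = 129.8125° = 2.265656 rad
cos θ = -0.640277, sin θ = 0.768144 (intermediates below are computed at full precision and shown rounded to 5 d.p.)
v1: (-4,-1.5) → rotate → (3.71332,-2.11216) → ×s → (4.43278,-2.52139) → (4.43,-2.52)
v2: (1,-3.5) → rotate → (2.04823,3.00911) → ×s → (2.44507,3.59213) → (2.45,3.59)
v3: (2,-3) → rotate → (1.02388,3.45712) → ×s → (1.22225,4.12694) → (1.22,4.13)
v4: (4.5,0) → rotate → (-2.88125,3.45665) → ×s → (-3.43949,4.12637) → (-3.44,4.13)
v5: (3,4) → rotate → (-4.99341,-0.25668) → ×s → (-5.96088,-0.30641) → (-5.96,-0.31)
v6: (-3.5,5) → rotate → (-1.59975,-5.88989) → ×s → (-1.90970,-7.03106) → (-1.91,-7.03)

Cross-section at z=7.75: (4.43,-2.52) (2.45,3.59) (1.22,4.13) (-3.44,4.13) (-5.96,-0.31) (-1.91,-7.03)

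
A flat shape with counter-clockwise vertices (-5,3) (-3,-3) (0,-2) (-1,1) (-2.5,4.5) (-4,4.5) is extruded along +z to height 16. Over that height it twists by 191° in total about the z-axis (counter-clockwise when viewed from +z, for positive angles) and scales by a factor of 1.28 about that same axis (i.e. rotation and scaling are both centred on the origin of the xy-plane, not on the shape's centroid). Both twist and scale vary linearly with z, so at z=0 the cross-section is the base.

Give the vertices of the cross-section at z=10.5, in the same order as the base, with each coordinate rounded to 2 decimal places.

Cross-section at z=10.5: (0.53,-6.88) (4.95,-0.84) (1.93,1.37) (-0.28,-1.65) (-2.63,-5.50) (-1.61,-6.94)

t = z/height = 10.5/16 = 0.65625
s = 1 + (scale-1)·z/height = 1 + (1.28-1)·10.5/16 = 1.183750
θ = twist·z/height = 191°·10.5/16 = 125.3438° = 2.187661 rad
cos θ = -0.578481, sin θ = 0.815696 (intermediates below are computed at full precision and shown rounded to 5 d.p.)
v1: (-5,3) → rotate → (0.44531,-5.81392) → ×s → (0.52714,-6.88223) → (0.53,-6.88)
v2: (-3,-3) → rotate → (4.18253,-0.71165) → ×s → (4.95107,-0.84241) → (4.95,-0.84)
v3: (0,-2) → rotate → (1.63139,1.15696) → ×s → (1.93116,1.36955) → (1.93,1.37)
v4: (-1,1) → rotate → (-0.23722,-1.39418) → ×s → (-0.28080,-1.65036) → (-0.28,-1.65)
v5: (-2.5,4.5) → rotate → (-2.22443,-4.64240) → ×s → (-2.63317,-5.49544) → (-2.63,-5.50)
v6: (-4,4.5) → rotate → (-1.35671,-5.86595) → ×s → (-1.60601,-6.94382) → (-1.61,-6.94)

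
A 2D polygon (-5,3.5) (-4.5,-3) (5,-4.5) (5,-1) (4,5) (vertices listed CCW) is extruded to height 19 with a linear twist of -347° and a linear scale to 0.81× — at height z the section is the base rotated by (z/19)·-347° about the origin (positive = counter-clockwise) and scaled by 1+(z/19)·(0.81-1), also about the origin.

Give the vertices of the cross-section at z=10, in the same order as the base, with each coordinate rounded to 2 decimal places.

Cross-section at z=10: (4.35,-3.35) (4.17,2.51) (-4.31,4.25) (-4.45,1.11) (-3.80,-4.33)

t = z/height = 10/19 = 0.526316
s = 1 + (scale-1)·z/height = 1 + (0.81-1)·10/19 = 0.900000
θ = twist·z/height = -347°·10/19 = -182.6316° = -3.187522 rad
cos θ = -0.998945, sin θ = 0.045914 (intermediates below are computed at full precision and shown rounded to 5 d.p.)
v1: (-5,3.5) → rotate → (4.83403,-3.72588) → ×s → (4.35063,-3.35329) → (4.35,-3.35)
v2: (-4.5,-3) → rotate → (4.63300,2.79023) → ×s → (4.16970,2.51120) → (4.17,2.51)
v3: (5,-4.5) → rotate → (-4.78812,4.72482) → ×s → (-4.30930,4.25234) → (-4.31,4.25)
v4: (5,-1) → rotate → (-4.94881,1.22851) → ×s → (-4.45393,1.10566) → (-4.45,1.11)
v5: (4,5) → rotate → (-4.22535,-4.81107) → ×s → (-3.80281,-4.32997) → (-3.80,-4.33)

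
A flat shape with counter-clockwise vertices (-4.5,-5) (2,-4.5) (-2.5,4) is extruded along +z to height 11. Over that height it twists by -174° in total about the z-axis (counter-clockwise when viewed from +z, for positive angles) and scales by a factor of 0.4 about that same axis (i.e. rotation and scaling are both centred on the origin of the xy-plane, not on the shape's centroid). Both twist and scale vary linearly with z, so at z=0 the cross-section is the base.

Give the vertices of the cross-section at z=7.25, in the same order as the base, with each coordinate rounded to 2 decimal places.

t = z/height = 7.25/11 = 0.659091
s = 1 + (scale-1)·z/height = 1 + (0.4-1)·7.25/11 = 0.604545
θ = twist·z/height = -174°·7.25/11 = -114.6818° = -2.001575 rad
cos θ = -0.417579, sin θ = -0.908641 (intermediates below are computed at full precision and shown rounded to 5 d.p.)
v1: (-4.5,-5) → rotate → (-2.66410,6.17678) → ×s → (-1.61057,3.73414) → (-1.61,3.73)
v2: (2,-4.5) → rotate → (-4.92404,0.06182) → ×s → (-2.97681,0.03737) → (-2.98,0.04)
v3: (-2.5,4) → rotate → (4.67851,0.60129) → ×s → (2.82837,0.36351) → (2.83,0.36)

Cross-section at z=7.25: (-1.61,3.73) (-2.98,0.04) (2.83,0.36)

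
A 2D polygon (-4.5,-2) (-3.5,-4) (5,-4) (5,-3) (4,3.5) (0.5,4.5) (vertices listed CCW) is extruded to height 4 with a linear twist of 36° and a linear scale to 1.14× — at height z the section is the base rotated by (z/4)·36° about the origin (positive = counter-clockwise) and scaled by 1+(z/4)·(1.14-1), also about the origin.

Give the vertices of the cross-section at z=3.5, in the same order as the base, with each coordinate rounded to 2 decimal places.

Cross-section at z=3.5: (-3.13,-4.55) (-1.00,-5.88) (7.13,-0.90) (6.54,0.06) (1.78,5.70) (-2.16,4.60)

t = z/height = 3.5/4 = 0.875
s = 1 + (scale-1)·z/height = 1 + (1.14-1)·3.5/4 = 1.122500
θ = twist·z/height = 36°·3.5/4 = 31.5000° = 0.549779 rad
cos θ = 0.852640, sin θ = 0.522499 (intermediates below are computed at full precision and shown rounded to 5 d.p.)
v1: (-4.5,-2) → rotate → (-2.79188,-4.05652) → ×s → (-3.13389,-4.55345) → (-3.13,-4.55)
v2: (-3.5,-4) → rotate → (-0.89425,-5.23931) → ×s → (-1.00379,-5.88112) → (-1.00,-5.88)
v3: (5,-4) → rotate → (6.35320,-0.79807) → ×s → (7.13146,-0.89583) → (7.13,-0.90)
v4: (5,-3) → rotate → (5.83070,0.05457) → ×s → (6.54496,0.06126) → (6.54,0.06)
v5: (4,3.5) → rotate → (1.58182,5.07423) → ×s → (1.77559,5.69583) → (1.78,5.70)
v6: (0.5,4.5) → rotate → (-1.92492,4.09813) → ×s → (-2.16073,4.60015) → (-2.16,4.60)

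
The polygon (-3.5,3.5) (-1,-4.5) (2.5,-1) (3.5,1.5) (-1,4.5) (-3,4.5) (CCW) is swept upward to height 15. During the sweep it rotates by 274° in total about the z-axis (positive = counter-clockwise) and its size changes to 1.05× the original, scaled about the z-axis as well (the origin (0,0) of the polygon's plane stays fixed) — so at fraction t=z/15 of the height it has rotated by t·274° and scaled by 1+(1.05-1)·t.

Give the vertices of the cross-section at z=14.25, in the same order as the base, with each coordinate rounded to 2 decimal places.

Cross-section at z=14.25: (4.23,3.00) (-4.47,1.83) (-1.47,-2.40) (0.93,-3.88) (4.82,0.24) (5.18,2.30)

t = z/height = 14.25/15 = 0.95
s = 1 + (scale-1)·z/height = 1 + (1.05-1)·14.25/15 = 1.047500
θ = twist·z/height = 274°·14.25/15 = 260.3000° = 4.543092 rad
cos θ = -0.168489, sin θ = -0.985703 (intermediates below are computed at full precision and shown rounded to 5 d.p.)
v1: (-3.5,3.5) → rotate → (4.03967,2.86025) → ×s → (4.23156,2.99611) → (4.23,3.00)
v2: (-1,-4.5) → rotate → (-4.26718,1.74391) → ×s → (-4.46987,1.82674) → (-4.47,1.83)
v3: (2.5,-1) → rotate → (-1.40693,-2.29577) → ×s → (-1.47376,-2.40482) → (-1.47,-2.40)
v4: (3.5,1.5) → rotate → (0.88884,-3.70270) → ×s → (0.93106,-3.87857) → (0.93,-3.88)
v5: (-1,4.5) → rotate → (4.60415,0.22750) → ×s → (4.82285,0.23831) → (4.82,0.24)
v6: (-3,4.5) → rotate → (4.94113,2.19891) → ×s → (5.17584,2.30336) → (5.18,2.30)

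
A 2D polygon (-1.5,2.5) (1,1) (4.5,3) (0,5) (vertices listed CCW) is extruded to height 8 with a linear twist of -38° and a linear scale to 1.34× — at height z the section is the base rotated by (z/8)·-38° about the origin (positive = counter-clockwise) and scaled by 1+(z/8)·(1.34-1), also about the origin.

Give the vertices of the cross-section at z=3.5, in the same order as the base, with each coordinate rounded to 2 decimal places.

Cross-section at z=3.5: (-0.83,3.24) (1.43,0.77) (5.94,1.82) (1.64,5.50)

t = z/height = 3.5/8 = 0.4375
s = 1 + (scale-1)·z/height = 1 + (1.34-1)·3.5/8 = 1.148750
θ = twist·z/height = -38°·3.5/8 = -16.6250° = -0.290161 rad
cos θ = 0.958198, sin θ = -0.286106 (intermediates below are computed at full precision and shown rounded to 5 d.p.)
v1: (-1.5,2.5) → rotate → (-0.72203,2.82465) → ×s → (-0.82943,3.24482) → (-0.83,3.24)
v2: (1,1) → rotate → (1.24430,0.67209) → ×s → (1.42939,0.77206) → (1.43,0.77)
v3: (4.5,3) → rotate → (5.17021,1.58711) → ×s → (5.93928,1.82320) → (5.94,1.82)
v4: (0,5) → rotate → (1.43053,4.79099) → ×s → (1.64332,5.50365) → (1.64,5.50)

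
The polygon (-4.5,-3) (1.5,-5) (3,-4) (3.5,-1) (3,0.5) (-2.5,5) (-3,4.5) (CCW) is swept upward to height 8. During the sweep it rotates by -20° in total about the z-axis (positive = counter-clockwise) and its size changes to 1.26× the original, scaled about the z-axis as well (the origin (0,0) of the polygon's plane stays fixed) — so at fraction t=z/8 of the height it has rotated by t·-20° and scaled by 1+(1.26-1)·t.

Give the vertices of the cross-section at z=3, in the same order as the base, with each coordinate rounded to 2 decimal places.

t = z/height = 3/8 = 0.375
s = 1 + (scale-1)·z/height = 1 + (1.26-1)·3/8 = 1.097500
θ = twist·z/height = -20°·3/8 = -7.5000° = -0.130900 rad
cos θ = 0.991445, sin θ = -0.130526 (intermediates below are computed at full precision and shown rounded to 5 d.p.)
v1: (-4.5,-3) → rotate → (-4.85308,-2.38697) → ×s → (-5.32626,-2.61970) → (-5.33,-2.62)
v2: (1.5,-5) → rotate → (0.83454,-5.15301) → ×s → (0.91590,-5.65543) → (0.92,-5.66)
v3: (3,-4) → rotate → (2.45223,-4.35736) → ×s → (2.69132,-4.78220) → (2.69,-4.78)
v4: (3.5,-1) → rotate → (3.33953,-1.44829) → ×s → (3.66514,-1.58949) → (3.67,-1.59)
v5: (3,0.5) → rotate → (3.03960,0.10414) → ×s → (3.33596,0.11430) → (3.34,0.11)
v6: (-2.5,5) → rotate → (-1.82598,5.28354) → ×s → (-2.00401,5.79868) → (-2.00,5.80)
v7: (-3,4.5) → rotate → (-2.38697,4.85308) → ×s → (-2.61970,5.32626) → (-2.62,5.33)

Cross-section at z=3: (-5.33,-2.62) (0.92,-5.66) (2.69,-4.78) (3.67,-1.59) (3.34,0.11) (-2.00,5.80) (-2.62,5.33)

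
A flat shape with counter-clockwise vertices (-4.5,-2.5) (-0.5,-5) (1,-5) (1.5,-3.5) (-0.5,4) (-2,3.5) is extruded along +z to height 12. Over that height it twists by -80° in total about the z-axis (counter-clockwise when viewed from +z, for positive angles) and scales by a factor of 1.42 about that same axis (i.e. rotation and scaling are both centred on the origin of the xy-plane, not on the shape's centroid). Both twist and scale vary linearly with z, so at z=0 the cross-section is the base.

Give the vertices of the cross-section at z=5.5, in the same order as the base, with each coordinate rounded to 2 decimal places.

t = z/height = 5.5/12 = 0.458333
s = 1 + (scale-1)·z/height = 1 + (1.42-1)·5.5/12 = 1.192500
θ = twist·z/height = -80°·5.5/12 = -36.6667° = -0.639954 rad
cos θ = 0.802123, sin θ = -0.597159 (intermediates below are computed at full precision and shown rounded to 5 d.p.)
v1: (-4.5,-2.5) → rotate → (-5.10245,0.68191) → ×s → (-6.08467,0.81317) → (-6.08,0.81)
v2: (-0.5,-5) → rotate → (-3.38685,-3.71204) → ×s → (-4.03882,-4.42660) → (-4.04,-4.43)
v3: (1,-5) → rotate → (-2.18367,-4.60777) → ×s → (-2.60403,-5.49477) → (-2.60,-5.49)
v4: (1.5,-3.5) → rotate → (-0.88687,-3.70317) → ×s → (-1.05759,-4.41603) → (-1.06,-4.42)
v5: (-0.5,4) → rotate → (1.98757,3.50707) → ×s → (2.37018,4.18218) → (2.37,4.18)
v6: (-2,3.5) → rotate → (0.48581,4.00175) → ×s → (0.57933,4.77208) → (0.58,4.77)

Cross-section at z=5.5: (-6.08,0.81) (-4.04,-4.43) (-2.60,-5.49) (-1.06,-4.42) (2.37,4.18) (0.58,4.77)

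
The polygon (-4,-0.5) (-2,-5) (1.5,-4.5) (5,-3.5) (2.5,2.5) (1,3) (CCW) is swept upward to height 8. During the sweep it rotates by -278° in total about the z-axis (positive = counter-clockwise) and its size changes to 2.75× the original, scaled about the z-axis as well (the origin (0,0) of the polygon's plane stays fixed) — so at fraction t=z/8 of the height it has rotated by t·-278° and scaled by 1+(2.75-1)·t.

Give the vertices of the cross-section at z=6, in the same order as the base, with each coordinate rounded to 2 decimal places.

t = z/height = 6/8 = 0.75
s = 1 + (scale-1)·z/height = 1 + (2.75-1)·6/8 = 2.312500
θ = twist·z/height = -278°·6/8 = -208.5000° = -3.639011 rad
cos θ = -0.878817, sin θ = 0.477159 (intermediates below are computed at full precision and shown rounded to 5 d.p.)
v1: (-4,-0.5) → rotate → (3.75385,-1.46923) → ×s → (8.68077,-3.39759) → (8.68,-3.40)
v2: (-2,-5) → rotate → (4.14343,3.43977) → ×s → (9.58168,7.95446) → (9.58,7.95)
v3: (1.5,-4.5) → rotate → (0.82899,4.67042) → ×s → (1.91704,10.80034) → (1.92,10.80)
v4: (5,-3.5) → rotate → (-2.72403,5.46165) → ×s → (-6.29932,12.63007) → (-6.30,12.63)
v5: (2.5,2.5) → rotate → (-3.38994,-1.00415) → ×s → (-7.83924,-2.32209) → (-7.84,-2.32)
v6: (1,3) → rotate → (-2.31029,-2.15929) → ×s → (-5.34255,-4.99336) → (-5.34,-4.99)

Cross-section at z=6: (8.68,-3.40) (9.58,7.95) (1.92,10.80) (-6.30,12.63) (-7.84,-2.32) (-5.34,-4.99)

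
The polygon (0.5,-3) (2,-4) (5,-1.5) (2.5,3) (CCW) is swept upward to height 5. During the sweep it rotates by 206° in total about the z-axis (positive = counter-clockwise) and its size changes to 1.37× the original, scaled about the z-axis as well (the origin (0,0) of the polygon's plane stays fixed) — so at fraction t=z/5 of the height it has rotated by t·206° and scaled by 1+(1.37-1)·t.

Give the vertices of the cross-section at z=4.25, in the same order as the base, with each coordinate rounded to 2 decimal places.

Cross-section at z=4.25: (-0.32,3.99) (-2.17,5.46) (-6.38,2.53) (-3.61,-3.65)

t = z/height = 4.25/5 = 0.85
s = 1 + (scale-1)·z/height = 1 + (1.37-1)·4.25/5 = 1.314500
θ = twist·z/height = 206°·4.25/5 = 175.1000° = 3.056072 rad
cos θ = -0.996345, sin θ = 0.085417 (intermediates below are computed at full precision and shown rounded to 5 d.p.)
v1: (0.5,-3) → rotate → (-0.24192,3.03174) → ×s → (-0.31801,3.98523) → (-0.32,3.99)
v2: (2,-4) → rotate → (-1.65102,4.15622) → ×s → (-2.17027,5.46334) → (-2.17,5.46)
v3: (5,-1.5) → rotate → (-4.85360,1.92160) → ×s → (-6.38006,2.52595) → (-6.38,2.53)
v4: (2.5,3) → rotate → (-2.74711,-2.77549) → ×s → (-3.61108,-3.64839) → (-3.61,-3.65)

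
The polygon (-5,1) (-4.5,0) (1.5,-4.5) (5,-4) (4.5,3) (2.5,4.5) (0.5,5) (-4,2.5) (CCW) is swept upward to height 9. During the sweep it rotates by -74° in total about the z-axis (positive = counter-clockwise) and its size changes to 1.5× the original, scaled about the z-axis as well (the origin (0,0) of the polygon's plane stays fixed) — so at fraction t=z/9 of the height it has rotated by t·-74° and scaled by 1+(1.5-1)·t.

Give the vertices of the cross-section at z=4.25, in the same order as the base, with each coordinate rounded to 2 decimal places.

Cross-section at z=4.25: (-4.36,4.55) (-4.56,3.19) (-1.67,-5.62) (2.23,-7.59) (6.68,-0.15) (5.72,2.79) (4.05,4.71) (-2.28,5.37)

t = z/height = 4.25/9 = 0.472222
s = 1 + (scale-1)·z/height = 1 + (1.5-1)·4.25/9 = 1.236111
θ = twist·z/height = -74°·4.25/9 = -34.9444° = -0.609896 rad
cos θ = 0.819708, sin θ = -0.572782 (intermediates below are computed at full precision and shown rounded to 5 d.p.)
v1: (-5,1) → rotate → (-3.52576,3.68362) → ×s → (-4.35823,4.55336) → (-4.36,4.55)
v2: (-4.5,0) → rotate → (-3.68869,2.57752) → ×s → (-4.55962,3.18610) → (-4.56,3.19)
v3: (1.5,-4.5) → rotate → (-1.34796,-4.54786) → ×s → (-1.66622,-5.62166) → (-1.67,-5.62)
v4: (5,-4) → rotate → (1.80741,-6.14274) → ×s → (2.23416,-7.59311) → (2.23,-7.59)
v5: (4.5,3) → rotate → (5.40703,-0.11840) → ×s → (6.68369,-0.14635) → (6.68,-0.15)
v6: (2.5,4.5) → rotate → (4.62679,2.25673) → ×s → (5.71922,2.78957) → (5.72,2.79)
v7: (0.5,5) → rotate → (3.27376,3.81215) → ×s → (4.04674,4.71224) → (4.05,4.71)
v8: (-4,2.5) → rotate → (-1.84688,4.34040) → ×s → (-2.28294,5.36521) → (-2.28,5.37)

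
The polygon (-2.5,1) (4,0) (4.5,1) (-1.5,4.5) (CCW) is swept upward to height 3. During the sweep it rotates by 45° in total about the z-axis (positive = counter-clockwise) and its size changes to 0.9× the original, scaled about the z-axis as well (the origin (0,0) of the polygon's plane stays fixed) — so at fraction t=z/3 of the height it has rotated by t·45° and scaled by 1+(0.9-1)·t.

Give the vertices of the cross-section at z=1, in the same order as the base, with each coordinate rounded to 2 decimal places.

t = z/height = 1/3 = 0.333333
s = 1 + (scale-1)·z/height = 1 + (0.9-1)·1/3 = 0.966667
θ = twist·z/height = 45°·1/3 = 15.0000° = 0.261799 rad
cos θ = 0.965926, sin θ = 0.258819 (intermediates below are computed at full precision and shown rounded to 5 d.p.)
v1: (-2.5,1) → rotate → (-2.67363,0.31888) → ×s → (-2.58451,0.30825) → (-2.58,0.31)
v2: (4,0) → rotate → (3.86370,1.03528) → ×s → (3.73491,1.00077) → (3.73,1.00)
v3: (4.5,1) → rotate → (4.08785,2.13061) → ×s → (3.95159,2.05959) → (3.95,2.06)
v4: (-1.5,4.5) → rotate → (-2.61357,3.95844) → ×s → (-2.52646,3.82649) → (-2.53,3.83)

Cross-section at z=1: (-2.58,0.31) (3.73,1.00) (3.95,2.06) (-2.53,3.83)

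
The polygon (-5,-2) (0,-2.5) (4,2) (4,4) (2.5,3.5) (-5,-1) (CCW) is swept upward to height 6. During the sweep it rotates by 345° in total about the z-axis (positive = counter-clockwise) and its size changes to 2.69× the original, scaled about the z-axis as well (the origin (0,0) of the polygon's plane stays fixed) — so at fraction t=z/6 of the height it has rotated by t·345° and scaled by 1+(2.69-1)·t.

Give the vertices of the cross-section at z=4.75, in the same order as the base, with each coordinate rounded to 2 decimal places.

t = z/height = 4.75/6 = 0.791667
s = 1 + (scale-1)·z/height = 1 + (2.69-1)·4.75/6 = 2.337917
θ = twist·z/height = 345°·4.75/6 = 273.1250° = 4.766931 rad
cos θ = 0.054515, sin θ = -0.998513 (intermediates below are computed at full precision and shown rounded to 5 d.p.)
v1: (-5,-2) → rotate → (-2.26960,4.88354) → ×s → (-5.30613,11.41730) → (-5.31,11.42)
v2: (0,-2.5) → rotate → (-2.49628,-0.13629) → ×s → (-5.83610,-0.31863) → (-5.84,-0.32)
v3: (4,2) → rotate → (2.21508,-3.88502) → ×s → (5.17868,-9.08286) → (5.18,-9.08)
v4: (4,4) → rotate → (4.21211,-3.77599) → ×s → (9.84756,-8.82796) → (9.85,-8.83)
v5: (2.5,3.5) → rotate → (3.63108,-2.30548) → ×s → (8.48917,-5.39002) → (8.49,-5.39)
v6: (-5,-1) → rotate → (-1.27109,4.93805) → ×s → (-2.97169,11.54475) → (-2.97,11.54)

Cross-section at z=4.75: (-5.31,11.42) (-5.84,-0.32) (5.18,-9.08) (9.85,-8.83) (8.49,-5.39) (-2.97,11.54)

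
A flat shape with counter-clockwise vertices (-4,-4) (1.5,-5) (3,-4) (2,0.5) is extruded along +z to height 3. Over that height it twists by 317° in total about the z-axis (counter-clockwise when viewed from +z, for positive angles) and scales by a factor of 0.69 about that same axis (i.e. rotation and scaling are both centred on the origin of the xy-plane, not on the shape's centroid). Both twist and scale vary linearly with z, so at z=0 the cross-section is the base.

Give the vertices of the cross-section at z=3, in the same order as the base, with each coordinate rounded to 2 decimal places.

t = z/height = 3/3 = 1
s = 1 + (scale-1)·z/height = 1 + (0.69-1)·3/3 = 0.690000
θ = twist·z/height = 317°·3/3 = 317.0000° = 5.532694 rad
cos θ = 0.731354, sin θ = -0.681998 (intermediates below are computed at full precision and shown rounded to 5 d.p.)
v1: (-4,-4) → rotate → (-5.65341,-0.19742) → ×s → (-3.90085,-0.13622) → (-3.90,-0.14)
v2: (1.5,-5) → rotate → (-2.31296,-4.67977) → ×s → (-1.59594,-3.22904) → (-1.60,-3.23)
v3: (3,-4) → rotate → (-0.53393,-4.97141) → ×s → (-0.36841,-3.43027) → (-0.37,-3.43)
v4: (2,0.5) → rotate → (1.80371,-0.99832) → ×s → (1.24456,-0.68884) → (1.24,-0.69)

Cross-section at z=3: (-3.90,-0.14) (-1.60,-3.23) (-0.37,-3.43) (1.24,-0.69)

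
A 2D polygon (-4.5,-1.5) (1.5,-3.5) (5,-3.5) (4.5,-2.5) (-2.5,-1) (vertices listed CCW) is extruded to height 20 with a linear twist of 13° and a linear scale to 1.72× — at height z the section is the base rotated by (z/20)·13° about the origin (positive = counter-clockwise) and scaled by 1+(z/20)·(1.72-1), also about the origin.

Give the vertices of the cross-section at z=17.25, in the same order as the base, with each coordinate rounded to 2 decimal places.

t = z/height = 17.25/20 = 0.8625
s = 1 + (scale-1)·z/height = 1 + (1.72-1)·17.25/20 = 1.621000
θ = twist·z/height = 13°·17.25/20 = 11.2125° = 0.195695 rad
cos θ = 0.980913, sin θ = 0.194448 (intermediates below are computed at full precision and shown rounded to 5 d.p.)
v1: (-4.5,-1.5) → rotate → (-4.12243,-2.34639) → ×s → (-6.68247,-3.80349) → (-6.68,-3.80)
v2: (1.5,-3.5) → rotate → (2.15194,-3.14152) → ×s → (3.48829,-5.09241) → (3.49,-5.09)
v3: (5,-3.5) → rotate → (5.58513,-2.46095) → ×s → (9.05350,-3.98920) → (9.05,-3.99)
v4: (4.5,-2.5) → rotate → (4.90023,-1.57726) → ×s → (7.94327,-2.55675) → (7.94,-2.56)
v5: (-2.5,-1) → rotate → (-2.25783,-1.46703) → ×s → (-3.65995,-2.37806) → (-3.66,-2.38)

Cross-section at z=17.25: (-6.68,-3.80) (3.49,-5.09) (9.05,-3.99) (7.94,-2.56) (-3.66,-2.38)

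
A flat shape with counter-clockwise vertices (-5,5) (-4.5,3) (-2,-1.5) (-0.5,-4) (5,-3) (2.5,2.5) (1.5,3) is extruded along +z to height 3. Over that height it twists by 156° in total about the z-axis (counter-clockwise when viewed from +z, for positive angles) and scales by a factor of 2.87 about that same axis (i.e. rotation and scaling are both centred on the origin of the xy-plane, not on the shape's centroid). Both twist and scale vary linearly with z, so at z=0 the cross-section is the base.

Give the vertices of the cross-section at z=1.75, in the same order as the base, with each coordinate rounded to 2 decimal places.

Cross-section at z=1.75: (-10.27,-10.64) (-6.11,-9.52) (3.21,-4.13) (8.38,-0.90) (6.09,10.56) (-5.32,5.14) (-6.33,3.03)

t = z/height = 1.75/3 = 0.583333
s = 1 + (scale-1)·z/height = 1 + (2.87-1)·1.75/3 = 2.090833
θ = twist·z/height = 156°·1.75/3 = 91.0000° = 1.588250 rad
cos θ = -0.017452, sin θ = 0.999848 (intermediates below are computed at full precision and shown rounded to 5 d.p.)
v1: (-5,5) → rotate → (-4.91198,-5.08650) → ×s → (-10.27012,-10.63502) → (-10.27,-10.64)
v2: (-4.5,3) → rotate → (-2.92101,-4.55167) → ×s → (-6.10734,-9.51679) → (-6.11,-9.52)
v3: (-2,-1.5) → rotate → (1.53468,-1.97352) → ×s → (3.20875,-4.12629) → (3.21,-4.13)
v4: (-0.5,-4) → rotate → (4.00812,-0.43011) → ×s → (8.38030,-0.89930) → (8.38,-0.90)
v5: (5,-3) → rotate → (2.91228,5.05160) → ×s → (6.08909,10.56204) → (6.09,10.56)
v6: (2.5,2.5) → rotate → (-2.54325,2.45599) → ×s → (-5.31751,5.13506) → (-5.32,5.14)
v7: (1.5,3) → rotate → (-3.02572,1.44741) → ×s → (-6.32628,3.02630) → (-6.33,3.03)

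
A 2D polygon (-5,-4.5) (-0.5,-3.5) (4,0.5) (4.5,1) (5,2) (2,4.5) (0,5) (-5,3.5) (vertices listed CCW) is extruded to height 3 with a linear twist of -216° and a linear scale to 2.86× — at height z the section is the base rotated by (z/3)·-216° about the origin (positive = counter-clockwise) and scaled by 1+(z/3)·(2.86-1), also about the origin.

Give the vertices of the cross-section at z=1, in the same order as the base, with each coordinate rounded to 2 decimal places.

t = z/height = 1/3 = 0.333333
s = 1 + (scale-1)·z/height = 1 + (2.86-1)·1/3 = 1.620000
θ = twist·z/height = -216°·1/3 = -72.0000° = -1.256637 rad
cos θ = 0.309017, sin θ = -0.951057 (intermediates below are computed at full precision and shown rounded to 5 d.p.)
v1: (-5,-4.5) → rotate → (-5.82484,3.36471) → ×s → (-9.43624,5.45082) → (-9.44,5.45)
v2: (-0.5,-3.5) → rotate → (-3.48321,-0.60603) → ×s → (-5.64279,-0.98177) → (-5.64,-0.98)
v3: (4,0.5) → rotate → (1.71160,-3.64972) → ×s → (2.77279,-5.91254) → (2.77,-5.91)
v4: (4.5,1) → rotate → (2.34163,-3.97074) → ×s → (3.79345,-6.43259) → (3.79,-6.43)
v5: (5,2) → rotate → (3.44720,-4.13725) → ×s → (5.58446,-6.70234) → (5.58,-6.70)
v6: (2,4.5) → rotate → (4.89779,-0.51154) → ×s → (7.93442,-0.82869) → (7.93,-0.83)
v7: (0,5) → rotate → (4.75528,1.54508) → ×s → (7.70356,2.50304) → (7.70,2.50)
v8: (-5,3.5) → rotate → (1.78361,5.83684) → ×s → (2.88945,9.45568) → (2.89,9.46)

Cross-section at z=1: (-9.44,5.45) (-5.64,-0.98) (2.77,-5.91) (3.79,-6.43) (5.58,-6.70) (7.93,-0.83) (7.70,2.50) (2.89,9.46)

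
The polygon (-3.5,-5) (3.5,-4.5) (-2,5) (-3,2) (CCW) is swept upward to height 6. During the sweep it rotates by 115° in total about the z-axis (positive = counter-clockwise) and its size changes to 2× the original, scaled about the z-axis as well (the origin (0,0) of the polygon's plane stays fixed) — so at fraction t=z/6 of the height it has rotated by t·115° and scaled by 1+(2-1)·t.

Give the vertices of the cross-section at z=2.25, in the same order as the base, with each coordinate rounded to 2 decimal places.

t = z/height = 2.25/6 = 0.375
s = 1 + (scale-1)·z/height = 1 + (2-1)·2.25/6 = 1.375000
θ = twist·z/height = 115°·2.25/6 = 43.1250° = 0.752673 rad
cos θ = 0.729864, sin θ = 0.683592 (intermediates below are computed at full precision and shown rounded to 5 d.p.)
v1: (-3.5,-5) → rotate → (0.86344,-6.04189) → ×s → (1.18723,-8.30760) → (1.19,-8.31)
v2: (3.5,-4.5) → rotate → (5.63069,-0.89182) → ×s → (7.74220,-1.22625) → (7.74,-1.23)
v3: (-2,5) → rotate → (-4.87769,2.28214) → ×s → (-6.70682,3.13794) → (-6.71,3.14)
v4: (-3,2) → rotate → (-3.55678,-0.59105) → ×s → (-4.89057,-0.81269) → (-4.89,-0.81)

Cross-section at z=2.25: (1.19,-8.31) (7.74,-1.23) (-6.71,3.14) (-4.89,-0.81)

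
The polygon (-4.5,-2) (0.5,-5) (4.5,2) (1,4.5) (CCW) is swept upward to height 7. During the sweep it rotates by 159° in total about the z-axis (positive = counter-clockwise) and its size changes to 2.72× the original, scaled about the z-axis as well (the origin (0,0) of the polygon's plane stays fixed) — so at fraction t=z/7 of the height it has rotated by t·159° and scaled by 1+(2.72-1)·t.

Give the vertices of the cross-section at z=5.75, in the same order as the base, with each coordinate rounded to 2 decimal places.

Cross-section at z=5.75: (10.73,-5.10) (8.37,8.77) (-10.73,5.10) (-9.81,-5.24)

t = z/height = 5.75/7 = 0.821429
s = 1 + (scale-1)·z/height = 1 + (2.72-1)·5.75/7 = 2.412857
θ = twist·z/height = 159°·5.75/7 = 130.6071° = 2.279525 rad
cos θ = -0.650869, sin θ = 0.759190 (intermediates below are computed at full precision and shown rounded to 5 d.p.)
v1: (-4.5,-2) → rotate → (4.44729,-2.11462) → ×s → (10.73068,-5.10227) → (10.73,-5.10)
v2: (0.5,-5) → rotate → (3.47052,3.63394) → ×s → (8.37386,8.76818) → (8.37,8.77)
v3: (4.5,2) → rotate → (-4.44729,2.11462) → ×s → (-10.73068,5.10227) → (-10.73,5.10)
v4: (1,4.5) → rotate → (-4.06722,-2.16972) → ×s → (-9.81363,-5.23522) → (-9.81,-5.24)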